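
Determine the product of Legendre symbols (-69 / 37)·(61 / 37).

By multiplicativity, (-69·61 / 37) = (-69 / 37)·(61 / 37).
First factor (-69 / 37):
Reduce the numerator: -69 ≡ 5 (mod 37), so (-69 / 37) = (5 / 37).
5 ≡ 1 (mod 4), so quadratic reciprocity gives (5 / 37) = (37 / 5). Reduce: 37 ≡ 2 (mod 5). Now have (2 / 5).
Factor out 2: 2 = 2. Since 5 ≡ 5 (mod 8), (2 / 5) = -1. Now have -(1 / 5).
(1 / 5) = 1. Collecting the sign factors: -1.
Second factor (61 / 37):
Reduce the numerator: 61 ≡ 24 (mod 37), so (61 / 37) = (24 / 37).
Factor out 2: 24 = 2^3·3. Since 37 ≡ 5 (mod 8), (2 / 37) = -1, and (2 / 37)^3 = -1. Now have -(3 / 37).
37 ≡ 1 (mod 4), so quadratic reciprocity gives (3 / 37) = (37 / 3). Reduce: 37 ≡ 1 (mod 3). Now have -(1 / 3).
(1 / 3) = 1. Collecting the sign factors: -1.
Product: (-1)·(-1) = 1.

1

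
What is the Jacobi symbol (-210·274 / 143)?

By multiplicativity, (-210·274 / 143) = (-210 / 143)·(274 / 143).
First factor (-210 / 143):
(-210 / 143)
  = -(210 / 143)    [143 ≡ 3 mod 4 ⇒ (-1 / 143) = -1]
  = -(67 / 143)    [210 ≡ 67 mod 143]
  = (143 / 67)    [QR: both ≡ 3 mod 4, sign flips]
  = (9 / 67)    [143 ≡ 9 mod 67]
  = (67 / 9)    [QR: 9 ≡ 1 mod 4, sign kept]
  = (4 / 9)    [67 ≡ 4 mod 9]
  = (1 / 9)    [9 ≡ 1 mod 8 ⇒ (2 / 9)^2 = +1]
  = 1    [(1 / 9) = 1]
Second factor (274 / 143):
(274 / 143)
  = (131 / 143)    [274 ≡ 131 mod 143]
  = -(143 / 131)    [QR: both ≡ 3 mod 4, sign flips]
  = -(12 / 131)    [143 ≡ 12 mod 131]
  = -(3 / 131)    [131 ≡ 3 mod 8 ⇒ (2 / 131)^2 = +1]
  = (131 / 3)    [QR: both ≡ 3 mod 4, sign flips]
  = (2 / 3)    [131 ≡ 2 mod 3]
  = -(1 / 3)    [3 ≡ 3 mod 8 ⇒ (2 / 3) = -1]
  = -1    [(1 / 3) = 1]
Product: (1)·(-1) = -1.

-1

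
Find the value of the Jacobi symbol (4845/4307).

Reduce the numerator: 4845 ≡ 538 (mod 4307), so (4845/4307) = (538/4307).
Factor out 2: 538 = 2·269. Since 4307 ≡ 3 (mod 8), (2/4307) = -1. Now have -(269/4307).
269 ≡ 1 (mod 4), so quadratic reciprocity gives (269/4307) = (4307/269). Reduce: 4307 ≡ 3 (mod 269). Now have -(3/269).
269 ≡ 1 (mod 4), so quadratic reciprocity gives (3/269) = (269/3). Reduce: 269 ≡ 2 (mod 3). Now have -(2/3).
Factor out 2: 2 = 2. Since 3 ≡ 3 (mod 8), (2/3) = -1. Now have (1/3).
(1/3) = 1. Collecting the sign factors: 1.

1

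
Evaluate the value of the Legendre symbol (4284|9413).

1

Factor out 2: 4284 = 2^2·1071. Since 9413 ≡ 5 (mod 8), (2|9413) = -1, and (2|9413)^2 = +1. Now have (1071|9413).
9413 ≡ 1 (mod 4), so quadratic reciprocity gives (1071|9413) = (9413|1071). Reduce: 9413 ≡ 845 (mod 1071). Now have (845|1071).
845 ≡ 1 (mod 4), so quadratic reciprocity gives (845|1071) = (1071|845). Reduce: 1071 ≡ 226 (mod 845). Now have (226|845).
Factor out 2: 226 = 2·113. Since 845 ≡ 5 (mod 8), (2|845) = -1. Now have -(113|845).
113 ≡ 1 (mod 4), so quadratic reciprocity gives (113|845) = (845|113). Reduce: 845 ≡ 54 (mod 113). Now have -(54|113).
Factor out 2: 54 = 2·27. Since 113 ≡ 1 (mod 8), (2|113) = +1. Now have -(27|113).
113 ≡ 1 (mod 4), so quadratic reciprocity gives (27|113) = (113|27). Reduce: 113 ≡ 5 (mod 27). Now have -(5|27).
5 ≡ 1 (mod 4), so quadratic reciprocity gives (5|27) = (27|5). Reduce: 27 ≡ 2 (mod 5). Now have -(2|5).
Factor out 2: 2 = 2. Since 5 ≡ 5 (mod 8), (2|5) = -1. Now have (1|5).
(1|5) = 1. Collecting the sign factors: 1.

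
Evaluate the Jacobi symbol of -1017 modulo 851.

-1

Reduce the numerator: -1017 ≡ 685 (mod 851), so (-1017 / 851) = (685 / 851).
685 ≡ 1 (mod 4), so quadratic reciprocity gives (685 / 851) = (851 / 685). Reduce: 851 ≡ 166 (mod 685). Now have (166 / 685).
Factor out 2: 166 = 2·83. Since 685 ≡ 5 (mod 8), (2 / 685) = -1. Now have -(83 / 685).
685 ≡ 1 (mod 4), so quadratic reciprocity gives (83 / 685) = (685 / 83). Reduce: 685 ≡ 21 (mod 83). Now have -(21 / 83).
21 ≡ 1 (mod 4), so quadratic reciprocity gives (21 / 83) = (83 / 21). Reduce: 83 ≡ 20 (mod 21). Now have -(20 / 21).
Factor out 2: 20 = 2^2·5. Since 21 ≡ 5 (mod 8), (2 / 21) = -1, and (2 / 21)^2 = +1. Now have -(5 / 21).
5 ≡ 1 (mod 4), so quadratic reciprocity gives (5 / 21) = (21 / 5). Reduce: 21 ≡ 1 (mod 5). Now have -(1 / 5).
(1 / 5) = 1. Collecting the sign factors: -1.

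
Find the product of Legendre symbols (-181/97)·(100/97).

By multiplicativity, (-181·100/97) = (-181/97)·(100/97).
First factor (-181/97):
Pull out -1: (-181/97) = (-1/97)·(181/97). Since 97 ≡ 1 (mod 4), (-1/97) = +1. Now have (181/97).
Reduce the numerator: 181 ≡ 84 (mod 97), so (181/97) = (84/97).
Factor out 2: 84 = 2^2·21. Since 97 ≡ 1 (mod 8), (2/97) = +1, and (2/97)^2 = +1. Now have (21/97).
21 ≡ 1 (mod 4), so quadratic reciprocity gives (21/97) = (97/21). Reduce: 97 ≡ 13 (mod 21). Now have (13/21).
13 ≡ 1 (mod 4), so quadratic reciprocity gives (13/21) = (21/13). Reduce: 21 ≡ 8 (mod 13). Now have (8/13).
Factor out 2: 8 = 2^3. Since 13 ≡ 5 (mod 8), (2/13) = -1, and (2/13)^3 = -1. Now have -(1/13).
(1/13) = 1. Collecting the sign factors: -1.
Second factor (100/97):
Reduce the numerator: 100 ≡ 3 (mod 97), so (100/97) = (3/97).
97 ≡ 1 (mod 4), so quadratic reciprocity gives (3/97) = (97/3). Reduce: 97 ≡ 1 (mod 3). Now have (1/3).
(1/3) = 1. Collecting the sign factors: 1.
Product: (-1)·(1) = -1.

-1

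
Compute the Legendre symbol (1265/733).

(1265/733)
  = (532/733)    [1265 ≡ 532 mod 733]
  = (133/733)    [733 ≡ 5 mod 8 ⇒ (2/733)^2 = +1]
  = (733/133)    [QR: 133 ≡ 1 mod 4, sign kept]
  = (68/133)    [733 ≡ 68 mod 133]
  = (17/133)    [133 ≡ 5 mod 8 ⇒ (2/133)^2 = +1]
  = (133/17)    [QR: 17 ≡ 1 mod 4, sign kept]
  = (14/17)    [133 ≡ 14 mod 17]
  = (7/17)    [17 ≡ 1 mod 8 ⇒ (2/17) = +1]
  = (17/7)    [QR: 17 ≡ 1 mod 4, sign kept]
  = (3/7)    [17 ≡ 3 mod 7]
  = -(7/3)    [QR: both ≡ 3 mod 4, sign flips]
  = -(1/3)    [7 ≡ 1 mod 3]
  = -1    [(1/3) = 1]

-1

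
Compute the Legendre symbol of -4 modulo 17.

1

Reduce the numerator: -4 ≡ 13 (mod 17), so (-4 / 17) = (13 / 17).
13 ≡ 1 (mod 4), so quadratic reciprocity gives (13 / 17) = (17 / 13). Reduce: 17 ≡ 4 (mod 13). Now have (4 / 13).
Factor out 2: 4 = 2^2. Since 13 ≡ 5 (mod 8), (2 / 13) = -1, and (2 / 13)^2 = +1. Now have (1 / 13).
(1 / 13) = 1. Collecting the sign factors: 1.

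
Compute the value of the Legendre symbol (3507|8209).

(3507|8209)
  = (8209|3507)    [QR: 8209 ≡ 1 mod 4, sign kept]
  = (1195|3507)    [8209 ≡ 1195 mod 3507]
  = -(3507|1195)    [QR: both ≡ 3 mod 4, sign flips]
  = -(1117|1195)    [3507 ≡ 1117 mod 1195]
  = -(1195|1117)    [QR: 1117 ≡ 1 mod 4, sign kept]
  = -(78|1117)    [1195 ≡ 78 mod 1117]
  = (39|1117)    [1117 ≡ 5 mod 8 ⇒ (2|1117) = -1]
  = (1117|39)    [QR: 1117 ≡ 1 mod 4, sign kept]
  = (25|39)    [1117 ≡ 25 mod 39]
  = (39|25)    [QR: 25 ≡ 1 mod 4, sign kept]
  = (14|25)    [39 ≡ 14 mod 25]
  = (7|25)    [25 ≡ 1 mod 8 ⇒ (2|25) = +1]
  = (25|7)    [QR: 25 ≡ 1 mod 4, sign kept]
  = (4|7)    [25 ≡ 4 mod 7]
  = (1|7)    [7 ≡ 7 mod 8 ⇒ (2|7)^2 = +1]
  = 1    [(1|7) = 1]

1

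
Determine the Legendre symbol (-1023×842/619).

By multiplicativity, (-1023·842/619) = (-1023/619)·(842/619).
First factor (-1023/619):
Reduce the numerator: -1023 ≡ 215 (mod 619), so (-1023/619) = (215/619).
Both 215 ≡ 3 and 619 ≡ 3 (mod 4), so reciprocity gives (215/619) = -(619/215). Reduce: 619 ≡ 189 (mod 215). Now have -(189/215).
189 ≡ 1 (mod 4), so quadratic reciprocity gives (189/215) = (215/189). Reduce: 215 ≡ 26 (mod 189). Now have -(26/189).
Factor out 2: 26 = 2·13. Since 189 ≡ 5 (mod 8), (2/189) = -1. Now have (13/189).
13 ≡ 1 (mod 4), so quadratic reciprocity gives (13/189) = (189/13). Reduce: 189 ≡ 7 (mod 13). Now have (7/13).
13 ≡ 1 (mod 4), so quadratic reciprocity gives (7/13) = (13/7). Reduce: 13 ≡ 6 (mod 7). Now have (6/7).
Factor out 2: 6 = 2·3. Since 7 ≡ 7 (mod 8), (2/7) = +1. Now have (3/7).
Both 3 ≡ 3 and 7 ≡ 3 (mod 4), so reciprocity gives (3/7) = -(7/3). Reduce: 7 ≡ 1 (mod 3). Now have -(1/3).
(1/3) = 1. Collecting the sign factors: -1.
Second factor (842/619):
Reduce the numerator: 842 ≡ 223 (mod 619), so (842/619) = (223/619).
Both 223 ≡ 3 and 619 ≡ 3 (mod 4), so reciprocity gives (223/619) = -(619/223). Reduce: 619 ≡ 173 (mod 223). Now have -(173/223).
173 ≡ 1 (mod 4), so quadratic reciprocity gives (173/223) = (223/173). Reduce: 223 ≡ 50 (mod 173). Now have -(50/173).
Factor out 2: 50 = 2·25. Since 173 ≡ 5 (mod 8), (2/173) = -1. Now have (25/173).
25 ≡ 1 (mod 4), so quadratic reciprocity gives (25/173) = (173/25). Reduce: 173 ≡ 23 (mod 25). Now have (23/25).
25 ≡ 1 (mod 4), so quadratic reciprocity gives (23/25) = (25/23). Reduce: 25 ≡ 2 (mod 23). Now have (2/23).
Factor out 2: 2 = 2. Since 23 ≡ 7 (mod 8), (2/23) = +1. Now have (1/23).
(1/23) = 1. Collecting the sign factors: 1.
Product: (-1)·(1) = -1.

-1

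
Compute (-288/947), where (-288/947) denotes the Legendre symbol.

1

Pull out -1: (-288/947) = (-1/947)·(288/947). Since 947 ≡ 3 (mod 4), (-1/947) = -1. Now have -(288/947).
Factor out 2: 288 = 2^5·9. Since 947 ≡ 3 (mod 8), (2/947) = -1, and (2/947)^5 = -1. Now have (9/947).
9 ≡ 1 (mod 4), so quadratic reciprocity gives (9/947) = (947/9). Reduce: 947 ≡ 2 (mod 9). Now have (2/9).
Factor out 2: 2 = 2. Since 9 ≡ 1 (mod 8), (2/9) = +1. Now have (1/9).
(1/9) = 1. Collecting the sign factors: 1.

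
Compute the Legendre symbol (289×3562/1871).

-1

By multiplicativity, (289·3562/1871) = (289/1871)·(3562/1871).
First factor (289/1871):
289 ≡ 1 (mod 4), so quadratic reciprocity gives (289/1871) = (1871/289). Reduce: 1871 ≡ 137 (mod 289). Now have (137/289).
137 ≡ 1 (mod 4), so quadratic reciprocity gives (137/289) = (289/137). Reduce: 289 ≡ 15 (mod 137). Now have (15/137).
137 ≡ 1 (mod 4), so quadratic reciprocity gives (15/137) = (137/15). Reduce: 137 ≡ 2 (mod 15). Now have (2/15).
Factor out 2: 2 = 2. Since 15 ≡ 7 (mod 8), (2/15) = +1. Now have (1/15).
(1/15) = 1. Collecting the sign factors: 1.
Second factor (3562/1871):
Reduce the numerator: 3562 ≡ 1691 (mod 1871), so (3562/1871) = (1691/1871).
Both 1691 ≡ 3 and 1871 ≡ 3 (mod 4), so reciprocity gives (1691/1871) = -(1871/1691). Reduce: 1871 ≡ 180 (mod 1691). Now have -(180/1691).
Factor out 2: 180 = 2^2·45. Since 1691 ≡ 3 (mod 8), (2/1691) = -1, and (2/1691)^2 = +1. Now have -(45/1691).
45 ≡ 1 (mod 4), so quadratic reciprocity gives (45/1691) = (1691/45). Reduce: 1691 ≡ 26 (mod 45). Now have -(26/45).
Factor out 2: 26 = 2·13. Since 45 ≡ 5 (mod 8), (2/45) = -1. Now have (13/45).
13 ≡ 1 (mod 4), so quadratic reciprocity gives (13/45) = (45/13). Reduce: 45 ≡ 6 (mod 13). Now have (6/13).
Factor out 2: 6 = 2·3. Since 13 ≡ 5 (mod 8), (2/13) = -1. Now have -(3/13).
13 ≡ 1 (mod 4), so quadratic reciprocity gives (3/13) = (13/3). Reduce: 13 ≡ 1 (mod 3). Now have -(1/3).
(1/3) = 1. Collecting the sign factors: -1.
Product: (1)·(-1) = -1.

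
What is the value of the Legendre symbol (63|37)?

(63|37)
  = (26|37)    [63 ≡ 26 mod 37]
  = -(13|37)    [37 ≡ 5 mod 8 ⇒ (2|37) = -1]
  = -(37|13)    [QR: 13 ≡ 1 mod 4, sign kept]
  = -(11|13)    [37 ≡ 11 mod 13]
  = -(13|11)    [QR: 13 ≡ 1 mod 4, sign kept]
  = -(2|11)    [13 ≡ 2 mod 11]
  = (1|11)    [11 ≡ 3 mod 8 ⇒ (2|11) = -1]
  = 1    [(1|11) = 1]

1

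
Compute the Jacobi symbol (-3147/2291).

Reduce the numerator: -3147 ≡ 1435 (mod 2291), so (-3147/2291) = (1435/2291).
Both 1435 ≡ 3 and 2291 ≡ 3 (mod 4), so reciprocity gives (1435/2291) = -(2291/1435). Reduce: 2291 ≡ 856 (mod 1435). Now have -(856/1435).
Factor out 2: 856 = 2^3·107. Since 1435 ≡ 3 (mod 8), (2/1435) = -1, and (2/1435)^3 = -1. Now have (107/1435).
Both 107 ≡ 3 and 1435 ≡ 3 (mod 4), so reciprocity gives (107/1435) = -(1435/107). Reduce: 1435 ≡ 44 (mod 107). Now have -(44/107).
Factor out 2: 44 = 2^2·11. Since 107 ≡ 3 (mod 8), (2/107) = -1, and (2/107)^2 = +1. Now have -(11/107).
Both 11 ≡ 3 and 107 ≡ 3 (mod 4), so reciprocity gives (11/107) = -(107/11). Reduce: 107 ≡ 8 (mod 11). Now have (8/11).
Factor out 2: 8 = 2^3. Since 11 ≡ 3 (mod 8), (2/11) = -1, and (2/11)^3 = -1. Now have -(1/11).
(1/11) = 1. Collecting the sign factors: -1.

-1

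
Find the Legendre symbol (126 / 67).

(126 / 67)
  = (59 / 67)    [126 ≡ 59 mod 67]
  = -(67 / 59)    [QR: both ≡ 3 mod 4, sign flips]
  = -(8 / 59)    [67 ≡ 8 mod 59]
  = (1 / 59)    [59 ≡ 3 mod 8 ⇒ (2 / 59)^3 = -1]
  = 1    [(1 / 59) = 1]

1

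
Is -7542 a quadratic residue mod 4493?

yes

Pull out -1: (-7542|4493) = (-1|4493)·(7542|4493). Since 4493 ≡ 1 (mod 4), (-1|4493) = +1. Now have (7542|4493).
Reduce the numerator: 7542 ≡ 3049 (mod 4493), so (7542|4493) = (3049|4493).
3049 ≡ 1 (mod 4), so quadratic reciprocity gives (3049|4493) = (4493|3049). Reduce: 4493 ≡ 1444 (mod 3049). Now have (1444|3049).
Factor out 2: 1444 = 2^2·361. Since 3049 ≡ 1 (mod 8), (2|3049) = +1, and (2|3049)^2 = +1. Now have (361|3049).
361 ≡ 1 (mod 4), so quadratic reciprocity gives (361|3049) = (3049|361). Reduce: 3049 ≡ 161 (mod 361). Now have (161|361).
161 ≡ 1 (mod 4), so quadratic reciprocity gives (161|361) = (361|161). Reduce: 361 ≡ 39 (mod 161). Now have (39|161).
161 ≡ 1 (mod 4), so quadratic reciprocity gives (39|161) = (161|39). Reduce: 161 ≡ 5 (mod 39). Now have (5|39).
5 ≡ 1 (mod 4), so quadratic reciprocity gives (5|39) = (39|5). Reduce: 39 ≡ 4 (mod 5). Now have (4|5).
Factor out 2: 4 = 2^2. Since 5 ≡ 5 (mod 8), (2|5) = -1, and (2|5)^2 = +1. Now have (1|5).
(1|5) = 1. Collecting the sign factors: 1.
The Legendre symbol is 1, so x^2 ≡ -7542 (mod 4493) has solution.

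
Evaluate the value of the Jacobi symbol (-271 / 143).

(-271 / 143)
  = -(271 / 143)    [143 ≡ 3 mod 4 ⇒ (-1 / 143) = -1]
  = -(128 / 143)    [271 ≡ 128 mod 143]
  = -(1 / 143)    [143 ≡ 7 mod 8 ⇒ (2 / 143)^7 = +1]
  = -1    [(1 / 143) = 1]

-1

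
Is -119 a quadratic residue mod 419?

Reduce the numerator: -119 ≡ 300 (mod 419), so (-119/419) = (300/419).
Factor out 2: 300 = 2^2·75. Since 419 ≡ 3 (mod 8), (2/419) = -1, and (2/419)^2 = +1. Now have (75/419).
Both 75 ≡ 3 and 419 ≡ 3 (mod 4), so reciprocity gives (75/419) = -(419/75). Reduce: 419 ≡ 44 (mod 75). Now have -(44/75).
Factor out 2: 44 = 2^2·11. Since 75 ≡ 3 (mod 8), (2/75) = -1, and (2/75)^2 = +1. Now have -(11/75).
Both 11 ≡ 3 and 75 ≡ 3 (mod 4), so reciprocity gives (11/75) = -(75/11). Reduce: 75 ≡ 9 (mod 11). Now have (9/11).
9 ≡ 1 (mod 4), so quadratic reciprocity gives (9/11) = (11/9). Reduce: 11 ≡ 2 (mod 9). Now have (2/9).
Factor out 2: 2 = 2. Since 9 ≡ 1 (mod 8), (2/9) = +1. Now have (1/9).
(1/9) = 1. Collecting the sign factors: 1.
(-119/419) = 1, and 419 is prime, so -119 is a quadratic residue mod 419.

yes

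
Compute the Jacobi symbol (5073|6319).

0

5073 ≡ 1 (mod 4), so quadratic reciprocity gives (5073|6319) = (6319|5073). Reduce: 6319 ≡ 1246 (mod 5073). Now have (1246|5073).
Factor out 2: 1246 = 2·623. Since 5073 ≡ 1 (mod 8), (2|5073) = +1. Now have (623|5073).
5073 ≡ 1 (mod 4), so quadratic reciprocity gives (623|5073) = (5073|623). Reduce: 5073 ≡ 89 (mod 623). Now have (89|623).
89 ≡ 1 (mod 4), so quadratic reciprocity gives (89|623) = (623|89). Reduce: 623 ≡ 0 (mod 89). Now have (0|89).
The numerator is now 0 with denominator 89 > 1: the symbol is 0.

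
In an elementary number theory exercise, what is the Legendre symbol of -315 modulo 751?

(-315 / 751)
  = (436 / 751)    [-315 ≡ 436 mod 751]
  = (109 / 751)    [751 ≡ 7 mod 8 ⇒ (2 / 751)^2 = +1]
  = (751 / 109)    [QR: 109 ≡ 1 mod 4, sign kept]
  = (97 / 109)    [751 ≡ 97 mod 109]
  = (109 / 97)    [QR: 97 ≡ 1 mod 4, sign kept]
  = (12 / 97)    [109 ≡ 12 mod 97]
  = (3 / 97)    [97 ≡ 1 mod 8 ⇒ (2 / 97)^2 = +1]
  = (97 / 3)    [QR: 97 ≡ 1 mod 4, sign kept]
  = (1 / 3)    [97 ≡ 1 mod 3]
  = 1    [(1 / 3) = 1]

1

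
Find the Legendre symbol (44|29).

Reduce the numerator: 44 ≡ 15 (mod 29), so (44|29) = (15|29).
29 ≡ 1 (mod 4), so quadratic reciprocity gives (15|29) = (29|15). Reduce: 29 ≡ 14 (mod 15). Now have (14|15).
Factor out 2: 14 = 2·7. Since 15 ≡ 7 (mod 8), (2|15) = +1. Now have (7|15).
Both 7 ≡ 3 and 15 ≡ 3 (mod 4), so reciprocity gives (7|15) = -(15|7). Reduce: 15 ≡ 1 (mod 7). Now have -(1|7).
(1|7) = 1. Collecting the sign factors: -1.

-1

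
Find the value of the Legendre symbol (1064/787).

-1

(1064/787)
  = (277/787)    [1064 ≡ 277 mod 787]
  = (787/277)    [QR: 277 ≡ 1 mod 4, sign kept]
  = (233/277)    [787 ≡ 233 mod 277]
  = (277/233)    [QR: 233 ≡ 1 mod 4, sign kept]
  = (44/233)    [277 ≡ 44 mod 233]
  = (11/233)    [233 ≡ 1 mod 8 ⇒ (2/233)^2 = +1]
  = (233/11)    [QR: 233 ≡ 1 mod 4, sign kept]
  = (2/11)    [233 ≡ 2 mod 11]
  = -(1/11)    [11 ≡ 3 mod 8 ⇒ (2/11) = -1]
  = -1    [(1/11) = 1]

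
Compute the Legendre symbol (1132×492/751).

By multiplicativity, (1132·492/751) = (1132/751)·(492/751).
First factor (1132/751):
Reduce the numerator: 1132 ≡ 381 (mod 751), so (1132/751) = (381/751).
381 ≡ 1 (mod 4), so quadratic reciprocity gives (381/751) = (751/381). Reduce: 751 ≡ 370 (mod 381). Now have (370/381).
Factor out 2: 370 = 2·185. Since 381 ≡ 5 (mod 8), (2/381) = -1. Now have -(185/381).
185 ≡ 1 (mod 4), so quadratic reciprocity gives (185/381) = (381/185). Reduce: 381 ≡ 11 (mod 185). Now have -(11/185).
185 ≡ 1 (mod 4), so quadratic reciprocity gives (11/185) = (185/11). Reduce: 185 ≡ 9 (mod 11). Now have -(9/11).
9 ≡ 1 (mod 4), so quadratic reciprocity gives (9/11) = (11/9). Reduce: 11 ≡ 2 (mod 9). Now have -(2/9).
Factor out 2: 2 = 2. Since 9 ≡ 1 (mod 8), (2/9) = +1. Now have -(1/9).
(1/9) = 1. Collecting the sign factors: -1.
Second factor (492/751):
Factor out 2: 492 = 2^2·123. Since 751 ≡ 7 (mod 8), (2/751) = +1, and (2/751)^2 = +1. Now have (123/751).
Both 123 ≡ 3 and 751 ≡ 3 (mod 4), so reciprocity gives (123/751) = -(751/123). Reduce: 751 ≡ 13 (mod 123). Now have -(13/123).
13 ≡ 1 (mod 4), so quadratic reciprocity gives (13/123) = (123/13). Reduce: 123 ≡ 6 (mod 13). Now have -(6/13).
Factor out 2: 6 = 2·3. Since 13 ≡ 5 (mod 8), (2/13) = -1. Now have (3/13).
13 ≡ 1 (mod 4), so quadratic reciprocity gives (3/13) = (13/3). Reduce: 13 ≡ 1 (mod 3). Now have (1/3).
(1/3) = 1. Collecting the sign factors: 1.
Product: (-1)·(1) = -1.

-1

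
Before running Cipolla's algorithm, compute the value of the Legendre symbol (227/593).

(227/593)
  = (593/227)    [QR: 593 ≡ 1 mod 4, sign kept]
  = (139/227)    [593 ≡ 139 mod 227]
  = -(227/139)    [QR: both ≡ 3 mod 4, sign flips]
  = -(88/139)    [227 ≡ 88 mod 139]
  = (11/139)    [139 ≡ 3 mod 8 ⇒ (2/139)^3 = -1]
  = -(139/11)    [QR: both ≡ 3 mod 4, sign flips]
  = -(7/11)    [139 ≡ 7 mod 11]
  = (11/7)    [QR: both ≡ 3 mod 4, sign flips]
  = (4/7)    [11 ≡ 4 mod 7]
  = (1/7)    [7 ≡ 7 mod 8 ⇒ (2/7)^2 = +1]
  = 1    [(1/7) = 1]

1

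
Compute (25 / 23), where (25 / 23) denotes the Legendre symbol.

(25 / 23)
  = (2 / 23)    [25 ≡ 2 mod 23]
  = (1 / 23)    [23 ≡ 7 mod 8 ⇒ (2 / 23) = +1]
  = 1    [(1 / 23) = 1]

1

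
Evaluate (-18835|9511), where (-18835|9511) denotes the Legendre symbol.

Reduce the numerator: -18835 ≡ 187 (mod 9511), so (-18835|9511) = (187|9511).
Both 187 ≡ 3 and 9511 ≡ 3 (mod 4), so reciprocity gives (187|9511) = -(9511|187). Reduce: 9511 ≡ 161 (mod 187). Now have -(161|187).
161 ≡ 1 (mod 4), so quadratic reciprocity gives (161|187) = (187|161). Reduce: 187 ≡ 26 (mod 161). Now have -(26|161).
Factor out 2: 26 = 2·13. Since 161 ≡ 1 (mod 8), (2|161) = +1. Now have -(13|161).
13 ≡ 1 (mod 4), so quadratic reciprocity gives (13|161) = (161|13). Reduce: 161 ≡ 5 (mod 13). Now have -(5|13).
5 ≡ 1 (mod 4), so quadratic reciprocity gives (5|13) = (13|5). Reduce: 13 ≡ 3 (mod 5). Now have -(3|5).
5 ≡ 1 (mod 4), so quadratic reciprocity gives (3|5) = (5|3). Reduce: 5 ≡ 2 (mod 3). Now have -(2|3).
Factor out 2: 2 = 2. Since 3 ≡ 3 (mod 8), (2|3) = -1. Now have (1|3).
(1|3) = 1. Collecting the sign factors: 1.

1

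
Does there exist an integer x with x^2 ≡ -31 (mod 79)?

no

(-31/79)
  = (48/79)    [-31 ≡ 48 mod 79]
  = (3/79)    [79 ≡ 7 mod 8 ⇒ (2/79)^4 = +1]
  = -(79/3)    [QR: both ≡ 3 mod 4, sign flips]
  = -(1/3)    [79 ≡ 1 mod 3]
  = -1    [(1/3) = 1]
The Legendre symbol is -1, so x^2 ≡ -31 (mod 79) has no solution.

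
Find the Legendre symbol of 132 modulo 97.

1

(132|97)
  = (35|97)    [132 ≡ 35 mod 97]
  = (97|35)    [QR: 97 ≡ 1 mod 4, sign kept]
  = (27|35)    [97 ≡ 27 mod 35]
  = -(35|27)    [QR: both ≡ 3 mod 4, sign flips]
  = -(8|27)    [35 ≡ 8 mod 27]
  = (1|27)    [27 ≡ 3 mod 8 ⇒ (2|27)^3 = -1]
  = 1    [(1|27) = 1]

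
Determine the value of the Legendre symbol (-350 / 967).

(-350 / 967)
  = (617 / 967)    [-350 ≡ 617 mod 967]
  = (967 / 617)    [QR: 617 ≡ 1 mod 4, sign kept]
  = (350 / 617)    [967 ≡ 350 mod 617]
  = (175 / 617)    [617 ≡ 1 mod 8 ⇒ (2 / 617) = +1]
  = (617 / 175)    [QR: 617 ≡ 1 mod 4, sign kept]
  = (92 / 175)    [617 ≡ 92 mod 175]
  = (23 / 175)    [175 ≡ 7 mod 8 ⇒ (2 / 175)^2 = +1]
  = -(175 / 23)    [QR: both ≡ 3 mod 4, sign flips]
  = -(14 / 23)    [175 ≡ 14 mod 23]
  = -(7 / 23)    [23 ≡ 7 mod 8 ⇒ (2 / 23) = +1]
  = (23 / 7)    [QR: both ≡ 3 mod 4, sign flips]
  = (2 / 7)    [23 ≡ 2 mod 7]
  = (1 / 7)    [7 ≡ 7 mod 8 ⇒ (2 / 7) = +1]
  = 1    [(1 / 7) = 1]

1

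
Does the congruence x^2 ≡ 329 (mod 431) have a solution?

329 ≡ 1 (mod 4), so quadratic reciprocity gives (329/431) = (431/329). Reduce: 431 ≡ 102 (mod 329). Now have (102/329).
Factor out 2: 102 = 2·51. Since 329 ≡ 1 (mod 8), (2/329) = +1. Now have (51/329).
329 ≡ 1 (mod 4), so quadratic reciprocity gives (51/329) = (329/51). Reduce: 329 ≡ 23 (mod 51). Now have (23/51).
Both 23 ≡ 3 and 51 ≡ 3 (mod 4), so reciprocity gives (23/51) = -(51/23). Reduce: 51 ≡ 5 (mod 23). Now have -(5/23).
5 ≡ 1 (mod 4), so quadratic reciprocity gives (5/23) = (23/5). Reduce: 23 ≡ 3 (mod 5). Now have -(3/5).
5 ≡ 1 (mod 4), so quadratic reciprocity gives (3/5) = (5/3). Reduce: 5 ≡ 2 (mod 3). Now have -(2/3).
Factor out 2: 2 = 2. Since 3 ≡ 3 (mod 8), (2/3) = -1. Now have (1/3).
(1/3) = 1. Collecting the sign factors: 1.
(329/431) = 1, and 431 is prime, so 329 is a quadratic residue mod 431.

yes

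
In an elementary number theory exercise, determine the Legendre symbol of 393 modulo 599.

-1

393 ≡ 1 (mod 4), so quadratic reciprocity gives (393|599) = (599|393). Reduce: 599 ≡ 206 (mod 393). Now have (206|393).
Factor out 2: 206 = 2·103. Since 393 ≡ 1 (mod 8), (2|393) = +1. Now have (103|393).
393 ≡ 1 (mod 4), so quadratic reciprocity gives (103|393) = (393|103). Reduce: 393 ≡ 84 (mod 103). Now have (84|103).
Factor out 2: 84 = 2^2·21. Since 103 ≡ 7 (mod 8), (2|103) = +1, and (2|103)^2 = +1. Now have (21|103).
21 ≡ 1 (mod 4), so quadratic reciprocity gives (21|103) = (103|21). Reduce: 103 ≡ 19 (mod 21). Now have (19|21).
21 ≡ 1 (mod 4), so quadratic reciprocity gives (19|21) = (21|19). Reduce: 21 ≡ 2 (mod 19). Now have (2|19).
Factor out 2: 2 = 2. Since 19 ≡ 3 (mod 8), (2|19) = -1. Now have -(1|19).
(1|19) = 1. Collecting the sign factors: -1.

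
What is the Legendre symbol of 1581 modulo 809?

Reduce the numerator: 1581 ≡ 772 (mod 809), so (1581/809) = (772/809).
Factor out 2: 772 = 2^2·193. Since 809 ≡ 1 (mod 8), (2/809) = +1, and (2/809)^2 = +1. Now have (193/809).
193 ≡ 1 (mod 4), so quadratic reciprocity gives (193/809) = (809/193). Reduce: 809 ≡ 37 (mod 193). Now have (37/193).
37 ≡ 1 (mod 4), so quadratic reciprocity gives (37/193) = (193/37). Reduce: 193 ≡ 8 (mod 37). Now have (8/37).
Factor out 2: 8 = 2^3. Since 37 ≡ 5 (mod 8), (2/37) = -1, and (2/37)^3 = -1. Now have -(1/37).
(1/37) = 1. Collecting the sign factors: -1.

-1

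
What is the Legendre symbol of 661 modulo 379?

Reduce the numerator: 661 ≡ 282 (mod 379), so (661 / 379) = (282 / 379).
Factor out 2: 282 = 2·141. Since 379 ≡ 3 (mod 8), (2 / 379) = -1. Now have -(141 / 379).
141 ≡ 1 (mod 4), so quadratic reciprocity gives (141 / 379) = (379 / 141). Reduce: 379 ≡ 97 (mod 141). Now have -(97 / 141).
97 ≡ 1 (mod 4), so quadratic reciprocity gives (97 / 141) = (141 / 97). Reduce: 141 ≡ 44 (mod 97). Now have -(44 / 97).
Factor out 2: 44 = 2^2·11. Since 97 ≡ 1 (mod 8), (2 / 97) = +1, and (2 / 97)^2 = +1. Now have -(11 / 97).
97 ≡ 1 (mod 4), so quadratic reciprocity gives (11 / 97) = (97 / 11). Reduce: 97 ≡ 9 (mod 11). Now have -(9 / 11).
9 ≡ 1 (mod 4), so quadratic reciprocity gives (9 / 11) = (11 / 9). Reduce: 11 ≡ 2 (mod 9). Now have -(2 / 9).
Factor out 2: 2 = 2. Since 9 ≡ 1 (mod 8), (2 / 9) = +1. Now have -(1 / 9).
(1 / 9) = 1. Collecting the sign factors: -1.

-1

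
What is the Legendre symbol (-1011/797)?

(-1011/797)
  = (1011/797)    [797 ≡ 1 mod 4 ⇒ (-1/797) = +1]
  = (214/797)    [1011 ≡ 214 mod 797]
  = -(107/797)    [797 ≡ 5 mod 8 ⇒ (2/797) = -1]
  = -(797/107)    [QR: 797 ≡ 1 mod 4, sign kept]
  = -(48/107)    [797 ≡ 48 mod 107]
  = -(3/107)    [107 ≡ 3 mod 8 ⇒ (2/107)^4 = +1]
  = (107/3)    [QR: both ≡ 3 mod 4, sign flips]
  = (2/3)    [107 ≡ 2 mod 3]
  = -(1/3)    [3 ≡ 3 mod 8 ⇒ (2/3) = -1]
  = -1    [(1/3) = 1]

-1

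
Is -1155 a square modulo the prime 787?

no

(-1155|787)
  = -(1155|787)    [787 ≡ 3 mod 4 ⇒ (-1|787) = -1]
  = -(368|787)    [1155 ≡ 368 mod 787]
  = -(23|787)    [787 ≡ 3 mod 8 ⇒ (2|787)^4 = +1]
  = (787|23)    [QR: both ≡ 3 mod 4, sign flips]
  = (5|23)    [787 ≡ 5 mod 23]
  = (23|5)    [QR: 5 ≡ 1 mod 4, sign kept]
  = (3|5)    [23 ≡ 3 mod 5]
  = (5|3)    [QR: 5 ≡ 1 mod 4, sign kept]
  = (2|3)    [5 ≡ 2 mod 3]
  = -(1|3)    [3 ≡ 3 mod 8 ⇒ (2|3) = -1]
  = -1    [(1|3) = 1]
(-1155|787) = -1, and 787 is prime, so -1155 is not a quadratic residue mod 787.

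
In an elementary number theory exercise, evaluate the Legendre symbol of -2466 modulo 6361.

1

(-2466 / 6361)
  = (2466 / 6361)    [6361 ≡ 1 mod 4 ⇒ (-1 / 6361) = +1]
  = (1233 / 6361)    [6361 ≡ 1 mod 8 ⇒ (2 / 6361) = +1]
  = (6361 / 1233)    [QR: 1233 ≡ 1 mod 4, sign kept]
  = (196 / 1233)    [6361 ≡ 196 mod 1233]
  = (49 / 1233)    [1233 ≡ 1 mod 8 ⇒ (2 / 1233)^2 = +1]
  = (1233 / 49)    [QR: 49 ≡ 1 mod 4, sign kept]
  = (8 / 49)    [1233 ≡ 8 mod 49]
  = (1 / 49)    [49 ≡ 1 mod 8 ⇒ (2 / 49)^3 = +1]
  = 1    [(1 / 49) = 1]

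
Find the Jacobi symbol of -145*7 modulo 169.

By multiplicativity, (-145·7|169) = (-145|169)·(7|169).
First factor (-145|169):
(-145|169)
  = (145|169)    [169 ≡ 1 mod 4 ⇒ (-1|169) = +1]
  = (169|145)    [QR: 145 ≡ 1 mod 4, sign kept]
  = (24|145)    [169 ≡ 24 mod 145]
  = (3|145)    [145 ≡ 1 mod 8 ⇒ (2|145)^3 = +1]
  = (145|3)    [QR: 145 ≡ 1 mod 4, sign kept]
  = (1|3)    [145 ≡ 1 mod 3]
  = 1    [(1|3) = 1]
Second factor (7|169):
(7|169)
  = (169|7)    [QR: 169 ≡ 1 mod 4, sign kept]
  = (1|7)    [169 ≡ 1 mod 7]
  = 1    [(1|7) = 1]
Product: (1)·(1) = 1.

1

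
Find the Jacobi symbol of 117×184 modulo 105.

0

By multiplicativity, (117·184/105) = (117/105)·(184/105).
First factor (117/105):
Reduce the numerator: 117 ≡ 12 (mod 105), so (117/105) = (12/105).
Factor out 2: 12 = 2^2·3. Since 105 ≡ 1 (mod 8), (2/105) = +1, and (2/105)^2 = +1. Now have (3/105).
105 ≡ 1 (mod 4), so quadratic reciprocity gives (3/105) = (105/3). Reduce: 105 ≡ 0 (mod 3). Now have (0/3).
The numerator is now 0 with denominator 3 > 1: the symbol is 0.
Second factor (184/105):
Reduce the numerator: 184 ≡ 79 (mod 105), so (184/105) = (79/105).
105 ≡ 1 (mod 4), so quadratic reciprocity gives (79/105) = (105/79). Reduce: 105 ≡ 26 (mod 79). Now have (26/79).
Factor out 2: 26 = 2·13. Since 79 ≡ 7 (mod 8), (2/79) = +1. Now have (13/79).
13 ≡ 1 (mod 4), so quadratic reciprocity gives (13/79) = (79/13). Reduce: 79 ≡ 1 (mod 13). Now have (1/13).
(1/13) = 1. Collecting the sign factors: 1.
Product: (0)·(1) = 0.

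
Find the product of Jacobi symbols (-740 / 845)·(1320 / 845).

0

By multiplicativity, (-740·1320 / 845) = (-740 / 845)·(1320 / 845).
First factor (-740 / 845):
Reduce the numerator: -740 ≡ 105 (mod 845), so (-740 / 845) = (105 / 845).
105 ≡ 1 (mod 4), so quadratic reciprocity gives (105 / 845) = (845 / 105). Reduce: 845 ≡ 5 (mod 105). Now have (5 / 105).
5 ≡ 1 (mod 4), so quadratic reciprocity gives (5 / 105) = (105 / 5). Reduce: 105 ≡ 0 (mod 5). Now have (0 / 5).
The numerator is now 0 with denominator 5 > 1: the symbol is 0.
Second factor (1320 / 845):
Reduce the numerator: 1320 ≡ 475 (mod 845), so (1320 / 845) = (475 / 845).
845 ≡ 1 (mod 4), so quadratic reciprocity gives (475 / 845) = (845 / 475). Reduce: 845 ≡ 370 (mod 475). Now have (370 / 475).
Factor out 2: 370 = 2·185. Since 475 ≡ 3 (mod 8), (2 / 475) = -1. Now have -(185 / 475).
185 ≡ 1 (mod 4), so quadratic reciprocity gives (185 / 475) = (475 / 185). Reduce: 475 ≡ 105 (mod 185). Now have -(105 / 185).
105 ≡ 1 (mod 4), so quadratic reciprocity gives (105 / 185) = (185 / 105). Reduce: 185 ≡ 80 (mod 105). Now have -(80 / 105).
Factor out 2: 80 = 2^4·5. Since 105 ≡ 1 (mod 8), (2 / 105) = +1, and (2 / 105)^4 = +1. Now have -(5 / 105).
5 ≡ 1 (mod 4), so quadratic reciprocity gives (5 / 105) = (105 / 5). Reduce: 105 ≡ 0 (mod 5). Now have -(0 / 5).
The numerator is now 0 with denominator 5 > 1: the symbol is 0.
Product: (0)·(0) = 0.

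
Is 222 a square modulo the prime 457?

no

(222|457)
  = (111|457)    [457 ≡ 1 mod 8 ⇒ (2|457) = +1]
  = (457|111)    [QR: 457 ≡ 1 mod 4, sign kept]
  = (13|111)    [457 ≡ 13 mod 111]
  = (111|13)    [QR: 13 ≡ 1 mod 4, sign kept]
  = (7|13)    [111 ≡ 7 mod 13]
  = (13|7)    [QR: 13 ≡ 1 mod 4, sign kept]
  = (6|7)    [13 ≡ 6 mod 7]
  = (3|7)    [7 ≡ 7 mod 8 ⇒ (2|7) = +1]
  = -(7|3)    [QR: both ≡ 3 mod 4, sign flips]
  = -(1|3)    [7 ≡ 1 mod 3]
  = -1    [(1|3) = 1]
The Legendre symbol is -1, so x^2 ≡ 222 (mod 457) has no solution.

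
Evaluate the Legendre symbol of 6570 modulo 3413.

1

(6570/3413)
  = (3157/3413)    [6570 ≡ 3157 mod 3413]
  = (3413/3157)    [QR: 3157 ≡ 1 mod 4, sign kept]
  = (256/3157)    [3413 ≡ 256 mod 3157]
  = (1/3157)    [3157 ≡ 5 mod 8 ⇒ (2/3157)^8 = +1]
  = 1    [(1/3157) = 1]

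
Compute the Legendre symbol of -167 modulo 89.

1

(-167/89)
  = (11/89)    [-167 ≡ 11 mod 89]
  = (89/11)    [QR: 89 ≡ 1 mod 4, sign kept]
  = (1/11)    [89 ≡ 1 mod 11]
  = 1    [(1/11) = 1]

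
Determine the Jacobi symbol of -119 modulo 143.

1

(-119|143)
  = (24|143)    [-119 ≡ 24 mod 143]
  = (3|143)    [143 ≡ 7 mod 8 ⇒ (2|143)^3 = +1]
  = -(143|3)    [QR: both ≡ 3 mod 4, sign flips]
  = -(2|3)    [143 ≡ 2 mod 3]
  = (1|3)    [3 ≡ 3 mod 8 ⇒ (2|3) = -1]
  = 1    [(1|3) = 1]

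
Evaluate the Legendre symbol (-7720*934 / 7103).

-1

By multiplicativity, (-7720·934 / 7103) = (-7720 / 7103)·(934 / 7103).
First factor (-7720 / 7103):
Reduce the numerator: -7720 ≡ 6486 (mod 7103), so (-7720 / 7103) = (6486 / 7103).
Factor out 2: 6486 = 2·3243. Since 7103 ≡ 7 (mod 8), (2 / 7103) = +1. Now have (3243 / 7103).
Both 3243 ≡ 3 and 7103 ≡ 3 (mod 4), so reciprocity gives (3243 / 7103) = -(7103 / 3243). Reduce: 7103 ≡ 617 (mod 3243). Now have -(617 / 3243).
617 ≡ 1 (mod 4), so quadratic reciprocity gives (617 / 3243) = (3243 / 617). Reduce: 3243 ≡ 158 (mod 617). Now have -(158 / 617).
Factor out 2: 158 = 2·79. Since 617 ≡ 1 (mod 8), (2 / 617) = +1. Now have -(79 / 617).
617 ≡ 1 (mod 4), so quadratic reciprocity gives (79 / 617) = (617 / 79). Reduce: 617 ≡ 64 (mod 79). Now have -(64 / 79).
Factor out 2: 64 = 2^6. Since 79 ≡ 7 (mod 8), (2 / 79) = +1, and (2 / 79)^6 = +1. Now have -(1 / 79).
(1 / 79) = 1. Collecting the sign factors: -1.
Second factor (934 / 7103):
Factor out 2: 934 = 2·467. Since 7103 ≡ 7 (mod 8), (2 / 7103) = +1. Now have (467 / 7103).
Both 467 ≡ 3 and 7103 ≡ 3 (mod 4), so reciprocity gives (467 / 7103) = -(7103 / 467). Reduce: 7103 ≡ 98 (mod 467). Now have -(98 / 467).
Factor out 2: 98 = 2·49. Since 467 ≡ 3 (mod 8), (2 / 467) = -1. Now have (49 / 467).
49 ≡ 1 (mod 4), so quadratic reciprocity gives (49 / 467) = (467 / 49). Reduce: 467 ≡ 26 (mod 49). Now have (26 / 49).
Factor out 2: 26 = 2·13. Since 49 ≡ 1 (mod 8), (2 / 49) = +1. Now have (13 / 49).
13 ≡ 1 (mod 4), so quadratic reciprocity gives (13 / 49) = (49 / 13). Reduce: 49 ≡ 10 (mod 13). Now have (10 / 13).
Factor out 2: 10 = 2·5. Since 13 ≡ 5 (mod 8), (2 / 13) = -1. Now have -(5 / 13).
5 ≡ 1 (mod 4), so quadratic reciprocity gives (5 / 13) = (13 / 5). Reduce: 13 ≡ 3 (mod 5). Now have -(3 / 5).
5 ≡ 1 (mod 4), so quadratic reciprocity gives (3 / 5) = (5 / 3). Reduce: 5 ≡ 2 (mod 3). Now have -(2 / 3).
Factor out 2: 2 = 2. Since 3 ≡ 3 (mod 8), (2 / 3) = -1. Now have (1 / 3).
(1 / 3) = 1. Collecting the sign factors: 1.
Product: (-1)·(1) = -1.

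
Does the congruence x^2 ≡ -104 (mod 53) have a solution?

no

Reduce the numerator: -104 ≡ 2 (mod 53), so (-104|53) = (2|53).
Factor out 2: 2 = 2. Since 53 ≡ 5 (mod 8), (2|53) = -1. Now have -(1|53).
(1|53) = 1. Collecting the sign factors: -1.
(-104|53) = -1, and 53 is prime, so -104 is not a quadratic residue mod 53.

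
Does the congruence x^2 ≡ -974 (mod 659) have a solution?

(-974/659)
  = (344/659)    [-974 ≡ 344 mod 659]
  = -(43/659)    [659 ≡ 3 mod 8 ⇒ (2/659)^3 = -1]
  = (659/43)    [QR: both ≡ 3 mod 4, sign flips]
  = (14/43)    [659 ≡ 14 mod 43]
  = -(7/43)    [43 ≡ 3 mod 8 ⇒ (2/43) = -1]
  = (43/7)    [QR: both ≡ 3 mod 4, sign flips]
  = (1/7)    [43 ≡ 1 mod 7]
  = 1    [(1/7) = 1]
The Legendre symbol is 1, so x^2 ≡ -974 (mod 659) has solution.

yes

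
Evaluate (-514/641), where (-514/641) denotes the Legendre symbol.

(-514/641)
  = (127/641)    [-514 ≡ 127 mod 641]
  = (641/127)    [QR: 641 ≡ 1 mod 4, sign kept]
  = (6/127)    [641 ≡ 6 mod 127]
  = (3/127)    [127 ≡ 7 mod 8 ⇒ (2/127) = +1]
  = -(127/3)    [QR: both ≡ 3 mod 4, sign flips]
  = -(1/3)    [127 ≡ 1 mod 3]
  = -1    [(1/3) = 1]

-1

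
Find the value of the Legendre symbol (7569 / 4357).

(7569 / 4357)
  = (3212 / 4357)    [7569 ≡ 3212 mod 4357]
  = (803 / 4357)    [4357 ≡ 5 mod 8 ⇒ (2 / 4357)^2 = +1]
  = (4357 / 803)    [QR: 4357 ≡ 1 mod 4, sign kept]
  = (342 / 803)    [4357 ≡ 342 mod 803]
  = -(171 / 803)    [803 ≡ 3 mod 8 ⇒ (2 / 803) = -1]
  = (803 / 171)    [QR: both ≡ 3 mod 4, sign flips]
  = (119 / 171)    [803 ≡ 119 mod 171]
  = -(171 / 119)    [QR: both ≡ 3 mod 4, sign flips]
  = -(52 / 119)    [171 ≡ 52 mod 119]
  = -(13 / 119)    [119 ≡ 7 mod 8 ⇒ (2 / 119)^2 = +1]
  = -(119 / 13)    [QR: 13 ≡ 1 mod 4, sign kept]
  = -(2 / 13)    [119 ≡ 2 mod 13]
  = (1 / 13)    [13 ≡ 5 mod 8 ⇒ (2 / 13) = -1]
  = 1    [(1 / 13) = 1]

1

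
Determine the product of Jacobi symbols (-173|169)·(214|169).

By multiplicativity, (-173·214|169) = (-173|169)·(214|169).
First factor (-173|169):
Pull out -1: (-173|169) = (-1|169)·(173|169). Since 169 ≡ 1 (mod 4), (-1|169) = +1. Now have (173|169).
Reduce the numerator: 173 ≡ 4 (mod 169), so (173|169) = (4|169).
Factor out 2: 4 = 2^2. Since 169 ≡ 1 (mod 8), (2|169) = +1, and (2|169)^2 = +1. Now have (1|169).
(1|169) = 1. Collecting the sign factors: 1.
Second factor (214|169):
Reduce the numerator: 214 ≡ 45 (mod 169), so (214|169) = (45|169).
45 ≡ 1 (mod 4), so quadratic reciprocity gives (45|169) = (169|45). Reduce: 169 ≡ 34 (mod 45). Now have (34|45).
Factor out 2: 34 = 2·17. Since 45 ≡ 5 (mod 8), (2|45) = -1. Now have -(17|45).
17 ≡ 1 (mod 4), so quadratic reciprocity gives (17|45) = (45|17). Reduce: 45 ≡ 11 (mod 17). Now have -(11|17).
17 ≡ 1 (mod 4), so quadratic reciprocity gives (11|17) = (17|11). Reduce: 17 ≡ 6 (mod 11). Now have -(6|11).
Factor out 2: 6 = 2·3. Since 11 ≡ 3 (mod 8), (2|11) = -1. Now have (3|11).
Both 3 ≡ 3 and 11 ≡ 3 (mod 4), so reciprocity gives (3|11) = -(11|3). Reduce: 11 ≡ 2 (mod 3). Now have -(2|3).
Factor out 2: 2 = 2. Since 3 ≡ 3 (mod 8), (2|3) = -1. Now have (1|3).
(1|3) = 1. Collecting the sign factors: 1.
Product: (1)·(1) = 1.

1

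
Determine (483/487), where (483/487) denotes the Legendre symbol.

-1

(483/487)
  = -(487/483)    [QR: both ≡ 3 mod 4, sign flips]
  = -(4/483)    [487 ≡ 4 mod 483]
  = -(1/483)    [483 ≡ 3 mod 8 ⇒ (2/483)^2 = +1]
  = -1    [(1/483) = 1]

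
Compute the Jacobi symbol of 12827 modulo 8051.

(12827/8051)
  = (4776/8051)    [12827 ≡ 4776 mod 8051]
  = -(597/8051)    [8051 ≡ 3 mod 8 ⇒ (2/8051)^3 = -1]
  = -(8051/597)    [QR: 597 ≡ 1 mod 4, sign kept]
  = -(290/597)    [8051 ≡ 290 mod 597]
  = (145/597)    [597 ≡ 5 mod 8 ⇒ (2/597) = -1]
  = (597/145)    [QR: 145 ≡ 1 mod 4, sign kept]
  = (17/145)    [597 ≡ 17 mod 145]
  = (145/17)    [QR: 17 ≡ 1 mod 4, sign kept]
  = (9/17)    [145 ≡ 9 mod 17]
  = (17/9)    [QR: 9 ≡ 1 mod 4, sign kept]
  = (8/9)    [17 ≡ 8 mod 9]
  = (1/9)    [9 ≡ 1 mod 8 ⇒ (2/9)^3 = +1]
  = 1    [(1/9) = 1]

1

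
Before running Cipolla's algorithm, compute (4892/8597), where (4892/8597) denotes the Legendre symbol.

Factor out 2: 4892 = 2^2·1223. Since 8597 ≡ 5 (mod 8), (2/8597) = -1, and (2/8597)^2 = +1. Now have (1223/8597).
8597 ≡ 1 (mod 4), so quadratic reciprocity gives (1223/8597) = (8597/1223). Reduce: 8597 ≡ 36 (mod 1223). Now have (36/1223).
Factor out 2: 36 = 2^2·9. Since 1223 ≡ 7 (mod 8), (2/1223) = +1, and (2/1223)^2 = +1. Now have (9/1223).
9 ≡ 1 (mod 4), so quadratic reciprocity gives (9/1223) = (1223/9). Reduce: 1223 ≡ 8 (mod 9). Now have (8/9).
Factor out 2: 8 = 2^3. Since 9 ≡ 1 (mod 8), (2/9) = +1, and (2/9)^3 = +1. Now have (1/9).
(1/9) = 1. Collecting the sign factors: 1.

1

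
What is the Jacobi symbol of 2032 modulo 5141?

(2032 / 5141)
  = (127 / 5141)    [5141 ≡ 5 mod 8 ⇒ (2 / 5141)^4 = +1]
  = (5141 / 127)    [QR: 5141 ≡ 1 mod 4, sign kept]
  = (61 / 127)    [5141 ≡ 61 mod 127]
  = (127 / 61)    [QR: 61 ≡ 1 mod 4, sign kept]
  = (5 / 61)    [127 ≡ 5 mod 61]
  = (61 / 5)    [QR: 5 ≡ 1 mod 4, sign kept]
  = (1 / 5)    [61 ≡ 1 mod 5]
  = 1    [(1 / 5) = 1]

1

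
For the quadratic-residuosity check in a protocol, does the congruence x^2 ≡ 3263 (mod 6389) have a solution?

6389 ≡ 1 (mod 4), so quadratic reciprocity gives (3263|6389) = (6389|3263). Reduce: 6389 ≡ 3126 (mod 3263). Now have (3126|3263).
Factor out 2: 3126 = 2·1563. Since 3263 ≡ 7 (mod 8), (2|3263) = +1. Now have (1563|3263).
Both 1563 ≡ 3 and 3263 ≡ 3 (mod 4), so reciprocity gives (1563|3263) = -(3263|1563). Reduce: 3263 ≡ 137 (mod 1563). Now have -(137|1563).
137 ≡ 1 (mod 4), so quadratic reciprocity gives (137|1563) = (1563|137). Reduce: 1563 ≡ 56 (mod 137). Now have -(56|137).
Factor out 2: 56 = 2^3·7. Since 137 ≡ 1 (mod 8), (2|137) = +1, and (2|137)^3 = +1. Now have -(7|137).
137 ≡ 1 (mod 4), so quadratic reciprocity gives (7|137) = (137|7). Reduce: 137 ≡ 4 (mod 7). Now have -(4|7).
Factor out 2: 4 = 2^2. Since 7 ≡ 7 (mod 8), (2|7) = +1, and (2|7)^2 = +1. Now have -(1|7).
(1|7) = 1. Collecting the sign factors: -1.
(3263|6389) = -1, and 6389 is prime, so 3263 is not a quadratic residue mod 6389.

no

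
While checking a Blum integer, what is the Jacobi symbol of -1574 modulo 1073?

1

Pull out -1: (-1574 / 1073) = (-1 / 1073)·(1574 / 1073). Since 1073 ≡ 1 (mod 4), (-1 / 1073) = +1. Now have (1574 / 1073).
Reduce the numerator: 1574 ≡ 501 (mod 1073), so (1574 / 1073) = (501 / 1073).
501 ≡ 1 (mod 4), so quadratic reciprocity gives (501 / 1073) = (1073 / 501). Reduce: 1073 ≡ 71 (mod 501). Now have (71 / 501).
501 ≡ 1 (mod 4), so quadratic reciprocity gives (71 / 501) = (501 / 71). Reduce: 501 ≡ 4 (mod 71). Now have (4 / 71).
Factor out 2: 4 = 2^2. Since 71 ≡ 7 (mod 8), (2 / 71) = +1, and (2 / 71)^2 = +1. Now have (1 / 71).
(1 / 71) = 1. Collecting the sign factors: 1.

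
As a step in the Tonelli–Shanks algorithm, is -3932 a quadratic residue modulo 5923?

yes

Pull out -1: (-3932/5923) = (-1/5923)·(3932/5923). Since 5923 ≡ 3 (mod 4), (-1/5923) = -1. Now have -(3932/5923).
Factor out 2: 3932 = 2^2·983. Since 5923 ≡ 3 (mod 8), (2/5923) = -1, and (2/5923)^2 = +1. Now have -(983/5923).
Both 983 ≡ 3 and 5923 ≡ 3 (mod 4), so reciprocity gives (983/5923) = -(5923/983). Reduce: 5923 ≡ 25 (mod 983). Now have (25/983).
25 ≡ 1 (mod 4), so quadratic reciprocity gives (25/983) = (983/25). Reduce: 983 ≡ 8 (mod 25). Now have (8/25).
Factor out 2: 8 = 2^3. Since 25 ≡ 1 (mod 8), (2/25) = +1, and (2/25)^3 = +1. Now have (1/25).
(1/25) = 1. Collecting the sign factors: 1.
(-3932/5923) = 1, and 5923 is prime, so -3932 is a quadratic residue mod 5923.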